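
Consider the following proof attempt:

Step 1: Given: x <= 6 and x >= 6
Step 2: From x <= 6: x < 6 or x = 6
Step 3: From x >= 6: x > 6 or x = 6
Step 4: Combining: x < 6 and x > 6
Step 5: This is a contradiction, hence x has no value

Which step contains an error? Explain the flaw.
Step 4: Combining: x < 6 and x > 6

Step 4 incorrectly combines the conditions. From x <= 6 and x >= 6, the intersection is x = 6. The error treats the 'or' cases as 'and' requirements. The correct conclusion is that x = 6 is the unique solution, not that no solution exists.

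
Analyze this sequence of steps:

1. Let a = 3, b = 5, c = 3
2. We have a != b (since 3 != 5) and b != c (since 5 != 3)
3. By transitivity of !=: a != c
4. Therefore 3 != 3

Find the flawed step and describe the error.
Step 3: By transitivity of !=: a != c

Step 3 incorrectly applies transitivity to the '!=' relation. Transitivity states: if a R b and b R c, then a R c. However, '!=' is not transitive. Counterexample: 3 != 5 and 5 != 3, but 3 = 3 (both equal 3). Transitivity holds for relations like <, <=, =, but not for !=.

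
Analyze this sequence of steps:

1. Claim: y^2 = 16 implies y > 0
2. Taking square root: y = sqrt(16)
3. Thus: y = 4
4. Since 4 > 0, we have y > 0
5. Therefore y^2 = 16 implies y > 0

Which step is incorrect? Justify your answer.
Step 2: Taking square root: y = sqrt(16)

Step 2 takes the square root and assumes the positive root only. The equation y^2 = 16 actually has two solutions: y = 4 and y = -4. The proof silently assumes y > 0 without justification, then uses this assumption to conclude y > 0, which is circular. The counterexample y = -4 shows the claim is false.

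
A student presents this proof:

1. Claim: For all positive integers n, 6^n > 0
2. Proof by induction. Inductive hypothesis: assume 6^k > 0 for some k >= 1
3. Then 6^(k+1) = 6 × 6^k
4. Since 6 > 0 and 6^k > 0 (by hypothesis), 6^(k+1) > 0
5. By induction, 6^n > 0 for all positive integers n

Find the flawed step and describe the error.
Step 5: By induction, 6^n > 0 for all positive integers n

Step 5 concludes the proof by induction, but no base case was ever established. A valid induction proof requires: (1) a base case proving 6^1 > 0, and (2) an inductive step showing IF 6^k > 0 THEN 6^(k+1) > 0. Steps 2-4 correctly establish the inductive step, but without the base case the conclusion in step 5 does not follow.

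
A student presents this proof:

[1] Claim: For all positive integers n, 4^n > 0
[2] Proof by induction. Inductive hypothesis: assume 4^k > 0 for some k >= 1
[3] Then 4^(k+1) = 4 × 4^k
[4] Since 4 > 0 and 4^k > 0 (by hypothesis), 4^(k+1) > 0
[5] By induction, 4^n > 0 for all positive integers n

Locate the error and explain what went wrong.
Step 5: By induction, 4^n > 0 for all positive integers n

Step 5 concludes the proof by induction, but no base case was ever established. A valid induction proof requires: (1) a base case proving 4^1 > 0, and (2) an inductive step showing IF 4^k > 0 THEN 4^(k+1) > 0. Steps 2-4 correctly establish the inductive step, but without the base case the conclusion in step 5 does not follow.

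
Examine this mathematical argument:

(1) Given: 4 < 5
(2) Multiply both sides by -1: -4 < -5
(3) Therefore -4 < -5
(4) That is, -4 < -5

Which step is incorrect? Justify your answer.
Step 2: Multiply both sides by -1: -4 < -5

Step 2 multiplies both sides by -1 but fails to reverse the inequality sign. When multiplying (or dividing) an inequality by a negative number, the direction must be reversed. Since 4 < 5, we should get -4 > -5, i.e., -4 > -5.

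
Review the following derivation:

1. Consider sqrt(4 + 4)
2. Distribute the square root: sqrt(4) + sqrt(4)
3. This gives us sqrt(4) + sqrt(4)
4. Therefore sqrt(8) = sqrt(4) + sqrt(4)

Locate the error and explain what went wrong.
Step 2: Distribute the square root: sqrt(4) + sqrt(4)

Step 2 incorrectly 'distributes' the square root over addition. The square root function does not distribute: sqrt(a + b) ≠ sqrt(a) + sqrt(b). In fact, sqrt(4 + 4) = sqrt(8) ≈ 2.8284, while sqrt(4) + sqrt(4) ≈ 4.0000.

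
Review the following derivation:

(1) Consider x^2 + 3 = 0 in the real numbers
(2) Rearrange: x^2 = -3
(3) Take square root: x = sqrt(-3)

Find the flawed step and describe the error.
Step 3: Take square root: x = sqrt(-3)

Step 3 takes the square root of -3, which is negative. In the real number system, the square root of a negative number is undefined. The equation x^2 + 3 = 0 has no real solutions. Square roots of negative numbers only exist in the complex numbers.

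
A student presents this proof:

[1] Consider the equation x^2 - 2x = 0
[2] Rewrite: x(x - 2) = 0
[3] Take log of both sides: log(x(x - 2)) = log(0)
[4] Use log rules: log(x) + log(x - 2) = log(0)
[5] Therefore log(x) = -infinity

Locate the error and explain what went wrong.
Step 3: Take log of both sides: log(x(x - 2)) = log(0)

Step 3 takes the logarithm of both sides, resulting in log(0) on the right side. The logarithm is only defined for positive numbers; log(0) is undefined (approaches negative infinity). This operation is invalid.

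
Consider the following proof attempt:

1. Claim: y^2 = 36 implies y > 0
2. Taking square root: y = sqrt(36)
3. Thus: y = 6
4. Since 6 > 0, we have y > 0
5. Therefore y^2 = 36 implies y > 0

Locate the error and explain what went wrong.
Step 2: Taking square root: y = sqrt(36)

Step 2 takes the square root and assumes the positive root only. The equation y^2 = 36 actually has two solutions: y = 6 and y = -6. The proof silently assumes y > 0 without justification, then uses this assumption to conclude y > 0, which is circular. The counterexample y = -6 shows the claim is false.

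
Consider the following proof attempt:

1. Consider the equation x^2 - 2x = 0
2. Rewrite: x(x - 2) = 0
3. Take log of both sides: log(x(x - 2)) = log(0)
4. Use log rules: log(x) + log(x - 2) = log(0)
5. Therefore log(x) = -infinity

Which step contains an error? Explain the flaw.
Step 3: Take log of both sides: log(x(x - 2)) = log(0)

Step 3 takes the logarithm of both sides, resulting in log(0) on the right side. The logarithm is only defined for positive numbers; log(0) is undefined (approaches negative infinity). This operation is invalid.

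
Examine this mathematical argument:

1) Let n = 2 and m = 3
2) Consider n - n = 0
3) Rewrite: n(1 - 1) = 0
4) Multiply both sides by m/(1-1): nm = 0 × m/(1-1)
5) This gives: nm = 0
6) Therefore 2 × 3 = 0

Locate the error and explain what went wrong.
Step 4: Multiply both sides by m/(1-1): nm = 0 × m/(1-1)

Step 4 multiplies both sides by m/(1-1). However, 1-1 = 0, so this is multiplication by m/0, which is undefined. We cannot multiply by an undefined expression.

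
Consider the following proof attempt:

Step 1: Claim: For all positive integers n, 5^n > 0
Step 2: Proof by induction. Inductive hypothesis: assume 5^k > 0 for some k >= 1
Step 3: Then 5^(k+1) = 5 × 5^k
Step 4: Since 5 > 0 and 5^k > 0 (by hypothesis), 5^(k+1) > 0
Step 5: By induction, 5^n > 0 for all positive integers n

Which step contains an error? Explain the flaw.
Step 5: By induction, 5^n > 0 for all positive integers n

Step 5 concludes the proof by induction, but no base case was ever established. A valid induction proof requires: (1) a base case proving 5^1 > 0, and (2) an inductive step showing IF 5^k > 0 THEN 5^(k+1) > 0. Steps 2-4 correctly establish the inductive step, but without the base case the conclusion in step 5 does not follow.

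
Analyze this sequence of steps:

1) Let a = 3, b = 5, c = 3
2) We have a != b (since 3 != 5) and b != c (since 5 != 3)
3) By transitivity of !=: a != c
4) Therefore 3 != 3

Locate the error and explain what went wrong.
Step 3: By transitivity of !=: a != c

Step 3 incorrectly applies transitivity to the '!=' relation. Transitivity states: if a R b and b R c, then a R c. However, '!=' is not transitive. Counterexample: 3 != 5 and 5 != 3, but 3 = 3 (both equal 3). Transitivity holds for relations like <, <=, =, but not for !=.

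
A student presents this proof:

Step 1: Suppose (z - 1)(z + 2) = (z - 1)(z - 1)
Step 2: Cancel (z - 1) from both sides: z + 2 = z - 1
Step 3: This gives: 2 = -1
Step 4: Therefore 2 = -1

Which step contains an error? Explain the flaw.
Step 2: Cancel (z - 1) from both sides: z + 2 = z - 1

Step 2 cancels (z - 1) from both sides. This is only valid if (z - 1) ≠ 0, i.e., z ≠ 1. When z = 1, both sides equal zero regardless of the other factors. The correct approach requires considering z = 1 as a separate case.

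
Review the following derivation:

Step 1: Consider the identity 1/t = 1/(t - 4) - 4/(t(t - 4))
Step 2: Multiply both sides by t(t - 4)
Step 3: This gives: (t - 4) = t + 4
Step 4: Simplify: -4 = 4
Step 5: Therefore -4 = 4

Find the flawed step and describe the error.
Step 3: This gives: (t - 4) = t + 4

Step 3 makes a sign error when clearing denominators. Multiplying -4/(t(t - 4)) by t(t - 4) gives -4, not +4. The correct result is (t - 4) = t - 4, which is trivially true, not (t - 4) = t + 4. (Step 1 is a valid identity: 1/(t - 4) - 4/(t(t - 4)) = (t - 4)/(t(t - 4)) = 1/t.)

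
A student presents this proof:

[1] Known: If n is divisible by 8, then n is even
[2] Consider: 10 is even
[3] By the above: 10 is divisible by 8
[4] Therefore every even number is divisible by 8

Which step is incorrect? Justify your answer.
Step 3: By the above: 10 is divisible by 8

Step 3 commits the fallacy of affirming the consequent. The known fact 'divisible by 8 → even' does NOT imply 'even → divisible by 8'. That would be the converse, which is false. For example, 10 is even but 10 ÷ 8 = 1.25, which is not an integer.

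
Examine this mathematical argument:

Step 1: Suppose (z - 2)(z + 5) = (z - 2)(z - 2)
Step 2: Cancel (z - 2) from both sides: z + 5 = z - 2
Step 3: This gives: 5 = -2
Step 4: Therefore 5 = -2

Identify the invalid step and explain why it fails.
Step 2: Cancel (z - 2) from both sides: z + 5 = z - 2

Step 2 cancels (z - 2) from both sides. This is only valid if (z - 2) ≠ 0, i.e., z ≠ 2. When z = 2, both sides equal zero regardless of the other factors. The correct approach requires considering z = 2 as a separate case.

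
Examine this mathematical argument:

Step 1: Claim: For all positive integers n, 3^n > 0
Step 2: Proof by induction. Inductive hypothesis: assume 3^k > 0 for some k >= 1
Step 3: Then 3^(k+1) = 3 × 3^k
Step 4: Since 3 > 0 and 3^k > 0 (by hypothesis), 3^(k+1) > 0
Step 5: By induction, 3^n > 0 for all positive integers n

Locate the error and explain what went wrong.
Step 5: By induction, 3^n > 0 for all positive integers n

Step 5 concludes the proof by induction, but no base case was ever established. A valid induction proof requires: (1) a base case proving 3^1 > 0, and (2) an inductive step showing IF 3^k > 0 THEN 3^(k+1) > 0. Steps 2-4 correctly establish the inductive step, but without the base case the conclusion in step 5 does not follow.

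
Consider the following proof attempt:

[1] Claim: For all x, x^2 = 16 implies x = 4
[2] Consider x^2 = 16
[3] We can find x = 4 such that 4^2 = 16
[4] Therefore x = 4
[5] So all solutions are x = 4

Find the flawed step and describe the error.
Step 4: Therefore x = 4

Step 4 incorrectly concludes that x = 4 is the only solution. The proof shows that x = 4 is A solution (existence), but does not show it is the ONLY solution (uniqueness). In fact, x = -4 is also a solution since (-4)^2 = 16. Finding one solution doesn't prove there are no others.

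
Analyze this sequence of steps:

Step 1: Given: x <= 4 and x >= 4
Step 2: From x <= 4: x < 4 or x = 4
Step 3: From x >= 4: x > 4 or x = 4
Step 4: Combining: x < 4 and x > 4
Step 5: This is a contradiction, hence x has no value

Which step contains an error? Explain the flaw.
Step 4: Combining: x < 4 and x > 4

Step 4 incorrectly combines the conditions. From x <= 4 and x >= 4, the intersection is x = 4. The error treats the 'or' cases as 'and' requirements. The correct conclusion is that x = 4 is the unique solution, not that no solution exists.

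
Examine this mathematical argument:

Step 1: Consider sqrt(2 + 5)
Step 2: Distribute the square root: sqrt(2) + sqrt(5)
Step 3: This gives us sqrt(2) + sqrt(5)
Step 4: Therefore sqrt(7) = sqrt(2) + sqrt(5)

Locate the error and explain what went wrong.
Step 2: Distribute the square root: sqrt(2) + sqrt(5)

Step 2 incorrectly 'distributes' the square root over addition. The square root function does not distribute: sqrt(a + b) ≠ sqrt(a) + sqrt(b). In fact, sqrt(2 + 5) = sqrt(7) ≈ 2.6458, while sqrt(2) + sqrt(5) ≈ 3.6503.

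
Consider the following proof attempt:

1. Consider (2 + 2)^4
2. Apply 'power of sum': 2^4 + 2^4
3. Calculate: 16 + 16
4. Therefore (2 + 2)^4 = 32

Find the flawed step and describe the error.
Step 2: Apply 'power of sum': 2^4 + 2^4

Step 2 incorrectly applies a non-existent rule '(a+b)^n = a^n + b^n'. This is false in general. The correct expansion uses the binomial theorem. The actual value is (2 + 2)^4 = 4^4 = 256, not 32.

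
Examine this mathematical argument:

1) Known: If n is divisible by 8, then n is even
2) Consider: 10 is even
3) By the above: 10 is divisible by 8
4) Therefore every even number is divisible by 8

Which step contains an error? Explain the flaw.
Step 3: By the above: 10 is divisible by 8

Step 3 commits the fallacy of affirming the consequent. The known fact 'divisible by 8 → even' does NOT imply 'even → divisible by 8'. That would be the converse, which is false. For example, 10 is even but 10 ÷ 8 = 1.25, which is not an integer.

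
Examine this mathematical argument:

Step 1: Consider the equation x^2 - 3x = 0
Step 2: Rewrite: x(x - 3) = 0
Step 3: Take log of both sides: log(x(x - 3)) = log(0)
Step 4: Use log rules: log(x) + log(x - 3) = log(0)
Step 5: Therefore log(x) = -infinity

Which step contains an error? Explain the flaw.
Step 3: Take log of both sides: log(x(x - 3)) = log(0)

Step 3 takes the logarithm of both sides, resulting in log(0) on the right side. The logarithm is only defined for positive numbers; log(0) is undefined (approaches negative infinity). This operation is invalid.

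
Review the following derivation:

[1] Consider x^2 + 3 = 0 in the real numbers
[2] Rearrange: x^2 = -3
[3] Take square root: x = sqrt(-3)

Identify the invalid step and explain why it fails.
Step 3: Take square root: x = sqrt(-3)

Step 3 takes the square root of -3, which is negative. In the real number system, the square root of a negative number is undefined. The equation x^2 + 3 = 0 has no real solutions. Square roots of negative numbers only exist in the complex numbers.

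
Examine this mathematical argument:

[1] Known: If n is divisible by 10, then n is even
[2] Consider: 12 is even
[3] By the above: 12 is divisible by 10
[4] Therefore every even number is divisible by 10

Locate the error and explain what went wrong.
Step 3: By the above: 12 is divisible by 10

Step 3 commits the fallacy of affirming the consequent. The known fact 'divisible by 10 → even' does NOT imply 'even → divisible by 10'. That would be the converse, which is false. For example, 12 is even but 12 ÷ 10 = 1.20, which is not an integer.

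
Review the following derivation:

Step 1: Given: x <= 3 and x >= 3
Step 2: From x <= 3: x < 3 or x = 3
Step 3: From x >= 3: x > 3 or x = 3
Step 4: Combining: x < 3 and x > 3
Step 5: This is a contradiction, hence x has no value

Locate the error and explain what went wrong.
Step 4: Combining: x < 3 and x > 3

Step 4 incorrectly combines the conditions. From x <= 3 and x >= 3, the intersection is x = 3. The error treats the 'or' cases as 'and' requirements. The correct conclusion is that x = 3 is the unique solution, not that no solution exists.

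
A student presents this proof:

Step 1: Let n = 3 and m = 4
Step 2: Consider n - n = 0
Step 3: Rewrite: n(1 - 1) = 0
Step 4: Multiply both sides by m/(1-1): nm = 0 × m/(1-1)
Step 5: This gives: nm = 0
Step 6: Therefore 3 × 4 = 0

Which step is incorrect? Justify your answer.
Step 4: Multiply both sides by m/(1-1): nm = 0 × m/(1-1)

Step 4 multiplies both sides by m/(1-1). However, 1-1 = 0, so this is multiplication by m/0, which is undefined. We cannot multiply by an undefined expression.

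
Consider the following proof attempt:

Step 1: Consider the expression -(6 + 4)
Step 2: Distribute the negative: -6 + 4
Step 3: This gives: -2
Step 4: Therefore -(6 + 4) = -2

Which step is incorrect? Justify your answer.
Step 2: Distribute the negative: -6 + 4

Step 2 incorrectly distributes the negative sign. The correct distribution is -(6 + 4) = -6 - 4 = -10. The negative must be applied to both terms, not just the first. The error treats -(6 + 4) as -6 + 4, which equals -2 instead of -10.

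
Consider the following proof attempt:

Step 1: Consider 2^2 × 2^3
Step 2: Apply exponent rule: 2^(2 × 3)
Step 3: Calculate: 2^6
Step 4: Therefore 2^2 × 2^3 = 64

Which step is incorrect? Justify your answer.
Step 2: Apply exponent rule: 2^(2 × 3)

Step 2 incorrectly states that a^b × a^c = a^(b×c). The correct rule is a^b × a^c = a^(b+c). The actual value is 2^2 × 2^3 = 2^5 = 32, not 2^6 = 64.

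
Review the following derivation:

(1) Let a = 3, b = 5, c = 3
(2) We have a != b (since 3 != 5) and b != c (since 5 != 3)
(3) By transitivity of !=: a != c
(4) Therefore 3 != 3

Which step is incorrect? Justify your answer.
Step 3: By transitivity of !=: a != c

Step 3 incorrectly applies transitivity to the '!=' relation. Transitivity states: if a R b and b R c, then a R c. However, '!=' is not transitive. Counterexample: 3 != 5 and 5 != 3, but 3 = 3 (both equal 3). Transitivity holds for relations like <, <=, =, but not for !=.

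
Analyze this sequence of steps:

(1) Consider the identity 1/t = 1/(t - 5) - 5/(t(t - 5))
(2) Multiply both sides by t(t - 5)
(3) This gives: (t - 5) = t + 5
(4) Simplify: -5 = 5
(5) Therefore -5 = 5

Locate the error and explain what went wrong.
Step 3: This gives: (t - 5) = t + 5

Step 3 makes a sign error when clearing denominators. Multiplying -5/(t(t - 5)) by t(t - 5) gives -5, not +5. The correct result is (t - 5) = t - 5, which is trivially true, not (t - 5) = t + 5. (Step 1 is a valid identity: 1/(t - 5) - 5/(t(t - 5)) = (t - 5)/(t(t - 5)) = 1/t.)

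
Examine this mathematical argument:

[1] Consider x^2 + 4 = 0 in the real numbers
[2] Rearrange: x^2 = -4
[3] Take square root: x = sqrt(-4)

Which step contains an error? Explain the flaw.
Step 3: Take square root: x = sqrt(-4)

Step 3 takes the square root of -4, which is negative. In the real number system, the square root of a negative number is undefined. The equation x^2 + 4 = 0 has no real solutions. Square roots of negative numbers only exist in the complex numbers.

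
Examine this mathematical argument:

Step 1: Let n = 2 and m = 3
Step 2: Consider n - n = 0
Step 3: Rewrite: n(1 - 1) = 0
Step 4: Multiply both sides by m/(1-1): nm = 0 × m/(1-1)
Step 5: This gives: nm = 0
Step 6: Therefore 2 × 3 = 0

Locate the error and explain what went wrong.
Step 4: Multiply both sides by m/(1-1): nm = 0 × m/(1-1)

Step 4 multiplies both sides by m/(1-1). However, 1-1 = 0, so this is multiplication by m/0, which is undefined. We cannot multiply by an undefined expression.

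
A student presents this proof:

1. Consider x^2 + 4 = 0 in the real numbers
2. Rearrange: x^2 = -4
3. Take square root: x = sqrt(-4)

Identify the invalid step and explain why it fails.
Step 3: Take square root: x = sqrt(-4)

Step 3 takes the square root of -4, which is negative. In the real number system, the square root of a negative number is undefined. The equation x^2 + 4 = 0 has no real solutions. Square roots of negative numbers only exist in the complex numbers.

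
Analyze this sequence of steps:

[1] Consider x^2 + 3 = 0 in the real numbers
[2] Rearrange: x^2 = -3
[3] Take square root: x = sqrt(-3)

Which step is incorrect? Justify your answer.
Step 3: Take square root: x = sqrt(-3)

Step 3 takes the square root of -3, which is negative. In the real number system, the square root of a negative number is undefined. The equation x^2 + 3 = 0 has no real solutions. Square roots of negative numbers only exist in the complex numbers.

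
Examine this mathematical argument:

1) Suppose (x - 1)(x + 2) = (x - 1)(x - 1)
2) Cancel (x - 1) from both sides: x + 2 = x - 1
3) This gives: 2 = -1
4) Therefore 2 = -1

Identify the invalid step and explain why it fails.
Step 2: Cancel (x - 1) from both sides: x + 2 = x - 1

Step 2 cancels (x - 1) from both sides. This is only valid if (x - 1) ≠ 0, i.e., x ≠ 1. When x = 1, both sides equal zero regardless of the other factors. The correct approach requires considering x = 1 as a separate case.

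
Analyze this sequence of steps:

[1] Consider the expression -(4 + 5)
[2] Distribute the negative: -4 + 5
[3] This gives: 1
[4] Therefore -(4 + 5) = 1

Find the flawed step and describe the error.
Step 2: Distribute the negative: -4 + 5

Step 2 incorrectly distributes the negative sign. The correct distribution is -(4 + 5) = -4 - 5 = -9. The negative must be applied to both terms, not just the first. The error treats -(4 + 5) as -4 + 5, which equals 1 instead of -9.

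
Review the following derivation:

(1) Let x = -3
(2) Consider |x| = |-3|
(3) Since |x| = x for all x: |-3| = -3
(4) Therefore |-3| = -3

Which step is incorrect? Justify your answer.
Step 3: Since |x| = x for all x: |-3| = -3

Step 3 incorrectly states that |x| = x for all x. The correct definition is |x| = x when x >= 0, and |x| = -x when x < 0. Since -3 < 0, we have |-3| = -(-3) = 3, not -3.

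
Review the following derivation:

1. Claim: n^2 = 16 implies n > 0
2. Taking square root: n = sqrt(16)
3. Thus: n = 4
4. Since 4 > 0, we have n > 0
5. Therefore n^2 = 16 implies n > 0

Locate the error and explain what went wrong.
Step 2: Taking square root: n = sqrt(16)

Step 2 takes the square root and assumes the positive root only. The equation n^2 = 16 actually has two solutions: n = 4 and n = -4. The proof silently assumes n > 0 without justification, then uses this assumption to conclude n > 0, which is circular. The counterexample n = -4 shows the claim is false.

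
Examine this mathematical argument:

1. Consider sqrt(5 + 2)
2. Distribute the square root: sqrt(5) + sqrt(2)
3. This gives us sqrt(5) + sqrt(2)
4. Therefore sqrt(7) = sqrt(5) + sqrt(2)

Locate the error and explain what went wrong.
Step 2: Distribute the square root: sqrt(5) + sqrt(2)

Step 2 incorrectly 'distributes' the square root over addition. The square root function does not distribute: sqrt(a + b) ≠ sqrt(a) + sqrt(b). In fact, sqrt(5 + 2) = sqrt(7) ≈ 2.6458, while sqrt(5) + sqrt(2) ≈ 3.6503.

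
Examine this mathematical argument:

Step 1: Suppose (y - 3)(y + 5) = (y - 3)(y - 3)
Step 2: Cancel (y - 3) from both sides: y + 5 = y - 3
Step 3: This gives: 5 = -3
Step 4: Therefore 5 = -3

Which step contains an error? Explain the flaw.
Step 2: Cancel (y - 3) from both sides: y + 5 = y - 3

Step 2 cancels (y - 3) from both sides. This is only valid if (y - 3) ≠ 0, i.e., y ≠ 3. When y = 3, both sides equal zero regardless of the other factors. The correct approach requires considering y = 3 as a separate case.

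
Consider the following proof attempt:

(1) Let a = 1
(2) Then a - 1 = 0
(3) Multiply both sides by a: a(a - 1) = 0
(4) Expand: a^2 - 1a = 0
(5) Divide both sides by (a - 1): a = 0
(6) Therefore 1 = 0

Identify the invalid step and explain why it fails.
Step 5: Divide both sides by (a - 1): a = 0

Step 5 divides both sides by (a - 1). However, since a = 1, we have (a - 1) = 0. Division by zero is undefined, making this step invalid.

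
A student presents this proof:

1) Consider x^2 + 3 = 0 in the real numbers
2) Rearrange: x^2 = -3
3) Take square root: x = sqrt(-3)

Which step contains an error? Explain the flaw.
Step 3: Take square root: x = sqrt(-3)

Step 3 takes the square root of -3, which is negative. In the real number system, the square root of a negative number is undefined. The equation x^2 + 3 = 0 has no real solutions. Square roots of negative numbers only exist in the complex numbers.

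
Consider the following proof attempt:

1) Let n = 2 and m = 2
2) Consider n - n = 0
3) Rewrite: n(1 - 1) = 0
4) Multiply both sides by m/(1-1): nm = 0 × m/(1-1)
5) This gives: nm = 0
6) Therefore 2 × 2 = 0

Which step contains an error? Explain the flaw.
Step 4: Multiply both sides by m/(1-1): nm = 0 × m/(1-1)

Step 4 multiplies both sides by m/(1-1). However, 1-1 = 0, so this is multiplication by m/0, which is undefined. We cannot multiply by an undefined expression.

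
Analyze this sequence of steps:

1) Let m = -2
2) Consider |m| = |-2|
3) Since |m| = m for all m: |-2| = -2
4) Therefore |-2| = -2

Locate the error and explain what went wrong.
Step 3: Since |m| = m for all m: |-2| = -2

Step 3 incorrectly states that |m| = m for all m. The correct definition is |m| = m when m >= 0, and |m| = -m when m < 0. Since -2 < 0, we have |-2| = -(-2) = 2, not -2.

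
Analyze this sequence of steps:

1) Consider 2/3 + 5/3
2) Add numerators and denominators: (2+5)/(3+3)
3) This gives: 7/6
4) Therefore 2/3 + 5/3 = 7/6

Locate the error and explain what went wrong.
Step 2: Add numerators and denominators: (2+5)/(3+3)

Step 2 incorrectly adds fractions by separately adding numerators and denominators. This is wrong. The correct method requires a common denominator: 2/3 + 5/3 = (2×3 + 5×3)/(3×3) = 21/9 = 7/3. The method used gives 7/6, which is different.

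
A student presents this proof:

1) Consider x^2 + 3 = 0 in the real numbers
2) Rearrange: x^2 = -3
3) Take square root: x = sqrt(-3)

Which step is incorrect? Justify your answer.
Step 3: Take square root: x = sqrt(-3)

Step 3 takes the square root of -3, which is negative. In the real number system, the square root of a negative number is undefined. The equation x^2 + 3 = 0 has no real solutions. Square roots of negative numbers only exist in the complex numbers.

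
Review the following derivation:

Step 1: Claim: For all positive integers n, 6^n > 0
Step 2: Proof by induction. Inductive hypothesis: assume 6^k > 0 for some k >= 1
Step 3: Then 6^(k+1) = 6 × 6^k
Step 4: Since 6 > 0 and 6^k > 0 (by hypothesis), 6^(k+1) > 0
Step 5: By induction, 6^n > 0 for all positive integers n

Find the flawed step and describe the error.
Step 5: By induction, 6^n > 0 for all positive integers n

Step 5 concludes the proof by induction, but no base case was ever established. A valid induction proof requires: (1) a base case proving 6^1 > 0, and (2) an inductive step showing IF 6^k > 0 THEN 6^(k+1) > 0. Steps 2-4 correctly establish the inductive step, but without the base case the conclusion in step 5 does not follow.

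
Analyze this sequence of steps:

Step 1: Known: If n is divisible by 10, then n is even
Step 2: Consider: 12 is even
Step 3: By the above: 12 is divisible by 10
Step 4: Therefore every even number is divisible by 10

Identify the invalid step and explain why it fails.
Step 3: By the above: 12 is divisible by 10

Step 3 commits the fallacy of affirming the consequent. The known fact 'divisible by 10 → even' does NOT imply 'even → divisible by 10'. That would be the converse, which is false. For example, 12 is even but 12 ÷ 10 = 1.20, which is not an integer.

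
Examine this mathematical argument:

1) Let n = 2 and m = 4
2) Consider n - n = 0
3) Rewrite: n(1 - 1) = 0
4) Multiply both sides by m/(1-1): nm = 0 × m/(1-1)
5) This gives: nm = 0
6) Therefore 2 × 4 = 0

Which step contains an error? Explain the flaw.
Step 4: Multiply both sides by m/(1-1): nm = 0 × m/(1-1)

Step 4 multiplies both sides by m/(1-1). However, 1-1 = 0, so this is multiplication by m/0, which is undefined. We cannot multiply by an undefined expression.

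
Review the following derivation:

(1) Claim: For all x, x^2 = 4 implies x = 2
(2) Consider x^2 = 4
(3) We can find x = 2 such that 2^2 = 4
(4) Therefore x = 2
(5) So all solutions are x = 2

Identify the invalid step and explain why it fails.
Step 4: Therefore x = 2

Step 4 incorrectly concludes that x = 2 is the only solution. The proof shows that x = 2 is A solution (existence), but does not show it is the ONLY solution (uniqueness). In fact, x = -2 is also a solution since (-2)^2 = 4. Finding one solution doesn't prove there are no others.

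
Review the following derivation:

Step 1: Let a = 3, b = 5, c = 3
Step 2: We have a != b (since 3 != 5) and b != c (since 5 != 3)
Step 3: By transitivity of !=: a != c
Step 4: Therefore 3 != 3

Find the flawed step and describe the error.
Step 3: By transitivity of !=: a != c

Step 3 incorrectly applies transitivity to the '!=' relation. Transitivity states: if a R b and b R c, then a R c. However, '!=' is not transitive. Counterexample: 3 != 5 and 5 != 3, but 3 = 3 (both equal 3). Transitivity holds for relations like <, <=, =, but not for !=.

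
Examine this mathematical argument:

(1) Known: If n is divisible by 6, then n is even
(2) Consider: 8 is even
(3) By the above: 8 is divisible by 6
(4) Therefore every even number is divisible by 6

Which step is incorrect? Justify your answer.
Step 3: By the above: 8 is divisible by 6

Step 3 commits the fallacy of affirming the consequent. The known fact 'divisible by 6 → even' does NOT imply 'even → divisible by 6'. That would be the converse, which is false. For example, 8 is even but 8 ÷ 6 = 1.33, which is not an integer.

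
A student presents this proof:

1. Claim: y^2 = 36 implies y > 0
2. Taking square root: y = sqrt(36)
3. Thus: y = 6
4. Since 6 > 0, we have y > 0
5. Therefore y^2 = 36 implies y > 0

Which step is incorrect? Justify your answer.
Step 2: Taking square root: y = sqrt(36)

Step 2 takes the square root and assumes the positive root only. The equation y^2 = 36 actually has two solutions: y = 6 and y = -6. The proof silently assumes y > 0 without justification, then uses this assumption to conclude y > 0, which is circular. The counterexample y = -6 shows the claim is false.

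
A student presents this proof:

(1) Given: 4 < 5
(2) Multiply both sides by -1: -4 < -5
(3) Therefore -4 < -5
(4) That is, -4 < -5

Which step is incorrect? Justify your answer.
Step 2: Multiply both sides by -1: -4 < -5

Step 2 multiplies both sides by -1 but fails to reverse the inequality sign. When multiplying (or dividing) an inequality by a negative number, the direction must be reversed. Since 4 < 5, we should get -4 > -5, i.e., -4 > -5.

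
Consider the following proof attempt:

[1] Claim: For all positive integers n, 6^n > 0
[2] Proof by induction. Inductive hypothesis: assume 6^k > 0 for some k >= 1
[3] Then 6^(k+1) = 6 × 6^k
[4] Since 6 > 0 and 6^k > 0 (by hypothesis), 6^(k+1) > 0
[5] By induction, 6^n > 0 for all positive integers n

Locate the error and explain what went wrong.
Step 5: By induction, 6^n > 0 for all positive integers n

Step 5 concludes the proof by induction, but no base case was ever established. A valid induction proof requires: (1) a base case proving 6^1 > 0, and (2) an inductive step showing IF 6^k > 0 THEN 6^(k+1) > 0. Steps 2-4 correctly establish the inductive step, but without the base case the conclusion in step 5 does not follow.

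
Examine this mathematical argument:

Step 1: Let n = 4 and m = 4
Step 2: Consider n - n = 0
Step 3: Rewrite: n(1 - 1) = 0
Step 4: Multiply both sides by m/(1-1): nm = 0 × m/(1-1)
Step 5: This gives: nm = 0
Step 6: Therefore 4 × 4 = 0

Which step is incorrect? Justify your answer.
Step 4: Multiply both sides by m/(1-1): nm = 0 × m/(1-1)

Step 4 multiplies both sides by m/(1-1). However, 1-1 = 0, so this is multiplication by m/0, which is undefined. We cannot multiply by an undefined expression.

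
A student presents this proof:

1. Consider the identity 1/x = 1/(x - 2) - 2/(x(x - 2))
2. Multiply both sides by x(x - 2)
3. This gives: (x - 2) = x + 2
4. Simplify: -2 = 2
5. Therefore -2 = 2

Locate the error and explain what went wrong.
Step 3: This gives: (x - 2) = x + 2

Step 3 makes a sign error when clearing denominators. Multiplying -2/(x(x - 2)) by x(x - 2) gives -2, not +2. The correct result is (x - 2) = x - 2, which is trivially true, not (x - 2) = x + 2. (Step 1 is a valid identity: 1/(x - 2) - 2/(x(x - 2)) = (x - 2)/(x(x - 2)) = 1/x.)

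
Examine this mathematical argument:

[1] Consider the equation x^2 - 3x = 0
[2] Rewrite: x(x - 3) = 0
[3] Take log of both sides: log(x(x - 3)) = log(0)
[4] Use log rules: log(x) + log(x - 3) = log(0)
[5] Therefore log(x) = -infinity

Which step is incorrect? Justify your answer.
Step 3: Take log of both sides: log(x(x - 3)) = log(0)

Step 3 takes the logarithm of both sides, resulting in log(0) on the right side. The logarithm is only defined for positive numbers; log(0) is undefined (approaches negative infinity). This operation is invalid.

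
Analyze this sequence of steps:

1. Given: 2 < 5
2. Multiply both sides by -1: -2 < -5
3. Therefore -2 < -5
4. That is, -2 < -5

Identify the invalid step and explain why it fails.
Step 2: Multiply both sides by -1: -2 < -5

Step 2 multiplies both sides by -1 but fails to reverse the inequality sign. When multiplying (or dividing) an inequality by a negative number, the direction must be reversed. Since 2 < 5, we should get -2 > -5, i.e., -2 > -5.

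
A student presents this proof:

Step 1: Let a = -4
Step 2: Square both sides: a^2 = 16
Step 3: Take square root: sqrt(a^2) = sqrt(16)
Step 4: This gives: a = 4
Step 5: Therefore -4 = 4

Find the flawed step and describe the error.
Step 4: This gives: a = 4

Step 4 incorrectly states that sqrt(a^2) = a. The correct identity is sqrt(a^2) = |a|. Since a = -4 < 0, we have sqrt(a^2) = |-4| = 4, not a = -4.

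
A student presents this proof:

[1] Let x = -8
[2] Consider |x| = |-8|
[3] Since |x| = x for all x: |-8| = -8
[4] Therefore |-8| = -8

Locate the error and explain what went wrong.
Step 3: Since |x| = x for all x: |-8| = -8

Step 3 incorrectly states that |x| = x for all x. The correct definition is |x| = x when x >= 0, and |x| = -x when x < 0. Since -8 < 0, we have |-8| = -(-8) = 8, not -8.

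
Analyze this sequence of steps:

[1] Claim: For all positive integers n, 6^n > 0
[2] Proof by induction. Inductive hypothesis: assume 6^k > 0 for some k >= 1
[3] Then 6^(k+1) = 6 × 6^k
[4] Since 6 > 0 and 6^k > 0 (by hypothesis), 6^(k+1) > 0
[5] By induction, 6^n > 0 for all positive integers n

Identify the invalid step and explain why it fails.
Step 5: By induction, 6^n > 0 for all positive integers n

Step 5 concludes the proof by induction, but no base case was ever established. A valid induction proof requires: (1) a base case proving 6^1 > 0, and (2) an inductive step showing IF 6^k > 0 THEN 6^(k+1) > 0. Steps 2-4 correctly establish the inductive step, but without the base case the conclusion in step 5 does not follow.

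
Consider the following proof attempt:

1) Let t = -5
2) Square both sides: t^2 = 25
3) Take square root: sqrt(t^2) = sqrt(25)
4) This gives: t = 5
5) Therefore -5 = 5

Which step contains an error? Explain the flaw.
Step 4: This gives: t = 5

Step 4 incorrectly states that sqrt(t^2) = t. The correct identity is sqrt(t^2) = |t|. Since t = -5 < 0, we have sqrt(t^2) = |-5| = 5, not t = -5.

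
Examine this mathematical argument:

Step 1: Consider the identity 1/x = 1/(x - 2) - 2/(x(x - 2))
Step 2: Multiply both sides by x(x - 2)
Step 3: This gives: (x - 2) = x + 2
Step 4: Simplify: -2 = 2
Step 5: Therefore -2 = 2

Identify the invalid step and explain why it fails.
Step 3: This gives: (x - 2) = x + 2

Step 3 makes a sign error when clearing denominators. Multiplying -2/(x(x - 2)) by x(x - 2) gives -2, not +2. The correct result is (x - 2) = x - 2, which is trivially true, not (x - 2) = x + 2. (Step 1 is a valid identity: 1/(x - 2) - 2/(x(x - 2)) = (x - 2)/(x(x - 2)) = 1/x.)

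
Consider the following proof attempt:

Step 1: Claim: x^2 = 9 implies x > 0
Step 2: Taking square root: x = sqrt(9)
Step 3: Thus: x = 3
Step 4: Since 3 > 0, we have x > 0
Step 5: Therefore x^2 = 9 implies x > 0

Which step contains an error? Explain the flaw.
Step 2: Taking square root: x = sqrt(9)

Step 2 takes the square root and assumes the positive root only. The equation x^2 = 9 actually has two solutions: x = 3 and x = -3. The proof silently assumes x > 0 without justification, then uses this assumption to conclude x > 0, which is circular. The counterexample x = -3 shows the claim is false.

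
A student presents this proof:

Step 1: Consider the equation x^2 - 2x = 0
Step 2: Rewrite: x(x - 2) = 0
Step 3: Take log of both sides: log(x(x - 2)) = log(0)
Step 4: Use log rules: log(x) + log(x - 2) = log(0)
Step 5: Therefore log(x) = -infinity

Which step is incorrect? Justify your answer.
Step 3: Take log of both sides: log(x(x - 2)) = log(0)

Step 3 takes the logarithm of both sides, resulting in log(0) on the right side. The logarithm is only defined for positive numbers; log(0) is undefined (approaches negative infinity). This operation is invalid.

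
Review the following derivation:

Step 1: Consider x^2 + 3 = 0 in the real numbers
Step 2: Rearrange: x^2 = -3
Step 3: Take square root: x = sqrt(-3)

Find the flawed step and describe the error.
Step 3: Take square root: x = sqrt(-3)

Step 3 takes the square root of -3, which is negative. In the real number system, the square root of a negative number is undefined. The equation x^2 + 3 = 0 has no real solutions. Square roots of negative numbers only exist in the complex numbers.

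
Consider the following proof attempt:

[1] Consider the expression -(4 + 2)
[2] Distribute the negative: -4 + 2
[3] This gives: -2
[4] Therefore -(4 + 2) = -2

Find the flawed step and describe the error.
Step 2: Distribute the negative: -4 + 2

Step 2 incorrectly distributes the negative sign. The correct distribution is -(4 + 2) = -4 - 2 = -6. The negative must be applied to both terms, not just the first. The error treats -(4 + 2) as -4 + 2, which equals -2 instead of -6.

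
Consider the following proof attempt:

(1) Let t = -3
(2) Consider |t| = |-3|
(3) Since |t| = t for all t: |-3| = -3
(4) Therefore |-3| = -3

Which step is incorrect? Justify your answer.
Step 3: Since |t| = t for all t: |-3| = -3

Step 3 incorrectly states that |t| = t for all t. The correct definition is |t| = t when t >= 0, and |t| = -t when t < 0. Since -3 < 0, we have |-3| = -(-3) = 3, not -3.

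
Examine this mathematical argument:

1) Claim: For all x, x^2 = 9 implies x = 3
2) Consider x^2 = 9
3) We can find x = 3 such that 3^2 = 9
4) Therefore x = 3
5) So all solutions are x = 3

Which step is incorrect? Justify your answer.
Step 4: Therefore x = 3

Step 4 incorrectly concludes that x = 3 is the only solution. The proof shows that x = 3 is A solution (existence), but does not show it is the ONLY solution (uniqueness). In fact, x = -3 is also a solution since (-3)^2 = 9. Finding one solution doesn't prove there are no others.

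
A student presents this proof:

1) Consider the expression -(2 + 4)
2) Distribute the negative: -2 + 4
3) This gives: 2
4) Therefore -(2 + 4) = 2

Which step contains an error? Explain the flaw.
Step 2: Distribute the negative: -2 + 4

Step 2 incorrectly distributes the negative sign. The correct distribution is -(2 + 4) = -2 - 4 = -6. The negative must be applied to both terms, not just the first. The error treats -(2 + 4) as -2 + 4, which equals 2 instead of -6.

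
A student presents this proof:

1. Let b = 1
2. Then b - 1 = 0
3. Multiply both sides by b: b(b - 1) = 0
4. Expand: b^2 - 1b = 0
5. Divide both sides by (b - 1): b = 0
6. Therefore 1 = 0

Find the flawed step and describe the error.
Step 5: Divide both sides by (b - 1): b = 0

Step 5 divides both sides by (b - 1). However, since b = 1, we have (b - 1) = 0. Division by zero is undefined, making this step invalid.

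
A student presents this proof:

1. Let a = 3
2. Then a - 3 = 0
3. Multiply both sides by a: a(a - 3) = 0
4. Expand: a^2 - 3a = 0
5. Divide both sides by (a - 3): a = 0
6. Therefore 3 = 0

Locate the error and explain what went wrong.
Step 5: Divide both sides by (a - 3): a = 0

Step 5 divides both sides by (a - 3). However, since a = 3, we have (a - 3) = 0. Division by zero is undefined, making this step invalid.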